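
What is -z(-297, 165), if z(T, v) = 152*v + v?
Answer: -25245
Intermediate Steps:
z(T, v) = 153*v
-z(-297, 165) = -153*165 = -1*25245 = -25245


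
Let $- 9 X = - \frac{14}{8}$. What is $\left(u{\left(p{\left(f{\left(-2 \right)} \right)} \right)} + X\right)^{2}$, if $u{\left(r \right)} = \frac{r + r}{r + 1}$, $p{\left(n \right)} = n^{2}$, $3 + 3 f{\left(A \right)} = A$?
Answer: $\frac{1038361}{374544} \approx 2.7723$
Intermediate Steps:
$f{\left(A \right)} = -1 + \frac{A}{3}$
$X = \frac{7}{36}$ ($X = - \frac{\left(-14\right) \frac{1}{8}}{9} = \left(- \frac{1}{9}\right) \left(- \frac{7}{4}\right) = \frac{7}{36} \approx 0.19444$)
$u{\left(r \right)} = \frac{2 r}{1 + r}$
$\left(u{\left(p{\left(f{\left(-2 \right)} \right)} \right)} + X\right)^{2} = \left(\frac{2 \left(-1 + \frac{1}{3} \left(-2\right)\right)^{2}}{1 + \left(-1 + \frac{1}{3} \left(-2\right)\right)^{2}} + \frac{7}{36}\right)^{2} = \left(\frac{2 \left(-1 - \frac{2}{3}\right)^{2}}{1 + \left(-1 - \frac{2}{3}\right)^{2}} + \frac{7}{36}\right)^{2} = \left(\frac{2 \left(- \frac{5}{3}\right)^{2}}{1 + \left(- \frac{5}{3}\right)^{2}} + \frac{7}{36}\right)^{2} = \left(2 \cdot \frac{25}{9} \frac{1}{1 + \frac{25}{9}} + \frac{7}{36}\right)^{2} = \left(2 \cdot \frac{25}{9} \frac{1}{\frac{34}{9}} + \frac{7}{36}\right)^{2} = \left(2 \cdot \frac{25}{9} \cdot \frac{9}{34} + \frac{7}{36}\right)^{2} = \left(\frac{25}{17} + \frac{7}{36}\right)^{2} = \left(\frac{1019}{612}\right)^{2} = \frac{1038361}{374544}$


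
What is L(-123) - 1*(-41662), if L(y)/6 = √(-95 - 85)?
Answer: 41662 + 36*I*√5 ≈ 41662.0 + 80.498*I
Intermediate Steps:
L(y) = 36*I*√5 (L(y) = 6*√(-95 - 85) = 6*√(-180) = 6*(6*I*√5) = 36*I*√5)
L(-123) - 1*(-41662) = 36*I*√5 - 1*(-41662) = 36*I*√5 + 41662 = 41662 + 36*I*√5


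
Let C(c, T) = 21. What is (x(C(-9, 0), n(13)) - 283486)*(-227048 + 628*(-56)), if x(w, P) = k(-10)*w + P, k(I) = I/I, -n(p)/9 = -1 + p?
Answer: 74357377768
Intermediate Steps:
n(p) = 9 - 9*p (n(p) = -9*(-1 + p) = 9 - 9*p)
k(I) = 1
x(w, P) = P + w (x(w, P) = 1*w + P = w + P = P + w)
(x(C(-9, 0), n(13)) - 283486)*(-227048 + 628*(-56)) = (((9 - 9*13) + 21) - 283486)*(-227048 + 628*(-56)) = (((9 - 117) + 21) - 283486)*(-227048 - 35168) = ((-108 + 21) - 283486)*(-262216) = (-87 - 283486)*(-262216) = -283573*(-262216) = 74357377768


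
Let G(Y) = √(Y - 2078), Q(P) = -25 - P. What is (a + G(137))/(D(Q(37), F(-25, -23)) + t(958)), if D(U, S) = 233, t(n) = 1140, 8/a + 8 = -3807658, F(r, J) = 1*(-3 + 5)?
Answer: -4/2613962709 + I*√1941/1373 ≈ -1.5302e-9 + 0.032088*I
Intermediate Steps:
F(r, J) = 2 (F(r, J) = 1*2 = 2)
a = -4/1903833 (a = 8/(-8 - 3807658) = 8/(-3807666) = 8*(-1/3807666) = -4/1903833 ≈ -2.1010e-6)
G(Y) = √(-2078 + Y)
(a + G(137))/(D(Q(37), F(-25, -23)) + t(958)) = (-4/1903833 + √(-2078 + 137))/(233 + 1140) = (-4/1903833 + √(-1941))/1373 = (-4/1903833 + I*√1941)*(1/1373) = -4/2613962709 + I*√1941/1373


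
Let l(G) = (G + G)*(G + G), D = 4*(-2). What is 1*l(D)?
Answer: 256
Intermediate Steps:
D = -8
l(G) = 4*G**2 (l(G) = (2*G)*(2*G) = 4*G**2)
1*l(D) = 1*(4*(-8)**2) = 1*(4*64) = 1*256 = 256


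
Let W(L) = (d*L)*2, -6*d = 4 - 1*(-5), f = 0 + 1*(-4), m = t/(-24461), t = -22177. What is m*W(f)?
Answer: 266124/24461 ≈ 10.880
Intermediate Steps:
m = 22177/24461 (m = -22177/(-24461) = -22177*(-1/24461) = 22177/24461 ≈ 0.90663)
f = -4 (f = 0 - 4 = -4)
d = -3/2 (d = -(4 - 1*(-5))/6 = -(4 + 5)/6 = -⅙*9 = -3/2 ≈ -1.5000)
W(L) = -3*L (W(L) = -3*L/2*2 = -3*L)
m*W(f) = 22177*(-3*(-4))/24461 = (22177/24461)*12 = 266124/24461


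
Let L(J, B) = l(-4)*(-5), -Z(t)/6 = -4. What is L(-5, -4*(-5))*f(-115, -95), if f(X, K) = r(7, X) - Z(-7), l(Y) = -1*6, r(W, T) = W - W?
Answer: -720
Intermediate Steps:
r(W, T) = 0
l(Y) = -6
Z(t) = 24 (Z(t) = -6*(-4) = 24)
f(X, K) = -24 (f(X, K) = 0 - 1*24 = 0 - 24 = -24)
L(J, B) = 30 (L(J, B) = -6*(-5) = 30)
L(-5, -4*(-5))*f(-115, -95) = 30*(-24) = -720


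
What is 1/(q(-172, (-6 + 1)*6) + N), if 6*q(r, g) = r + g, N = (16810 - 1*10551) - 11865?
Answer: -3/16919 ≈ -0.00017732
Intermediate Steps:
N = -5606 (N = (16810 - 10551) - 11865 = 6259 - 11865 = -5606)
q(r, g) = g/6 + r/6 (q(r, g) = (r + g)/6 = (g + r)/6 = g/6 + r/6)
1/(q(-172, (-6 + 1)*6) + N) = 1/((((-6 + 1)*6)/6 + (1/6)*(-172)) - 5606) = 1/(((-5*6)/6 - 86/3) - 5606) = 1/(((1/6)*(-30) - 86/3) - 5606) = 1/((-5 - 86/3) - 5606) = 1/(-101/3 - 5606) = 1/(-16919/3) = -3/16919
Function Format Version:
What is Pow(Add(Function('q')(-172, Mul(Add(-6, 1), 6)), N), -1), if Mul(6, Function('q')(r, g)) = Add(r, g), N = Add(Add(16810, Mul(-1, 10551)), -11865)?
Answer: Rational(-3, 16919) ≈ -0.00017732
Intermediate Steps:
N = -5606 (N = Add(Add(16810, -10551), -11865) = Add(6259, -11865) = -5606)
Function('q')(r, g) = Add(Mul(Rational(1, 6), g), Mul(Rational(1, 6), r)) (Function('q')(r, g) = Mul(Rational(1, 6), Add(r, g)) = Mul(Rational(1, 6), Add(g, r)) = Add(Mul(Rational(1, 6), g), Mul(Rational(1, 6), r)))
Pow(Add(Function('q')(-172, Mul(Add(-6, 1), 6)), N), -1) = Pow(Add(Add(Mul(Rational(1, 6), Mul(Add(-6, 1), 6)), Mul(Rational(1, 6), -172)), -5606), -1) = Pow(Add(Add(Mul(Rational(1, 6), Mul(-5, 6)), Rational(-86, 3)), -5606), -1) = Pow(Add(Add(Mul(Rational(1, 6), -30), Rational(-86, 3)), -5606), -1) = Pow(Add(Add(-5, Rational(-86, 3)), -5606), -1) = Pow(Add(Rational(-101, 3), -5606), -1) = Pow(Rational(-16919, 3), -1) = Rational(-3, 16919)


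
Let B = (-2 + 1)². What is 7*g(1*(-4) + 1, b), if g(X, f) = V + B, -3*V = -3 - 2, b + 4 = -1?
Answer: 56/3 ≈ 18.667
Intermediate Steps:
b = -5 (b = -4 - 1 = -5)
B = 1 (B = (-1)² = 1)
V = 5/3 (V = -(-3 - 2)/3 = -⅓*(-5) = 5/3 ≈ 1.6667)
g(X, f) = 8/3 (g(X, f) = 5/3 + 1 = 8/3)
7*g(1*(-4) + 1, b) = 7*(8/3) = 56/3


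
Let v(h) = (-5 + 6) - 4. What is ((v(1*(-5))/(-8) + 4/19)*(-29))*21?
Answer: -54201/152 ≈ -356.59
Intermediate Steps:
v(h) = -3 (v(h) = 1 - 4 = -3)
((v(1*(-5))/(-8) + 4/19)*(-29))*21 = ((-3/(-8) + 4/19)*(-29))*21 = ((-3*(-1/8) + 4*(1/19))*(-29))*21 = ((3/8 + 4/19)*(-29))*21 = ((89/152)*(-29))*21 = -2581/152*21 = -54201/152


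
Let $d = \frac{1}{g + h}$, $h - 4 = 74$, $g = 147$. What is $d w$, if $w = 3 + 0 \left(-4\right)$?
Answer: $\frac{1}{75} \approx 0.013333$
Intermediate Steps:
$h = 78$ ($h = 4 + 74 = 78$)
$w = 3$ ($w = 3 + 0 = 3$)
$d = \frac{1}{225}$ ($d = \frac{1}{147 + 78} = \frac{1}{225} \approx 0.0044444$)
$d w = \frac{1}{225} \cdot 3 = \frac{1}{75}$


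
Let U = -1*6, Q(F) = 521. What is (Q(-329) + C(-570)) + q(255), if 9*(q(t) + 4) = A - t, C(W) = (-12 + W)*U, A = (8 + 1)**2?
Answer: 11969/3 ≈ 3989.7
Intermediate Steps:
A = 81 (A = 9**2 = 81)
U = -6
C(W) = 72 - 6*W (C(W) = (-12 + W)*(-6) = 72 - 6*W)
q(t) = 5 - t/9 (q(t) = -4 + (81 - t)/9 = -4 + (9 - t/9) = 5 - t/9)
(Q(-329) + C(-570)) + q(255) = (521 + (72 - 6*(-570))) + (5 - 1/9*255) = (521 + (72 + 3420)) + (5 - 85/3) = (521 + 3492) - 70/3 = 4013 - 70/3 = 11969/3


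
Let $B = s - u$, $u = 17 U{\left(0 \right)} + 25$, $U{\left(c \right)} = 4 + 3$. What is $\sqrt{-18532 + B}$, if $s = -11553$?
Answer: $i \sqrt{30229} \approx 173.86 i$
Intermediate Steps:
$U{\left(c \right)} = 7$
$u = 144$ ($u = 17 \cdot 7 + 25 = 119 + 25 = 144$)
$B = -11697$ ($B = -11553 - 144 = -11697$)
$\sqrt{-18532 + B} = \sqrt{-18532 - 11697} = \sqrt{-30229} = i \sqrt{30229}$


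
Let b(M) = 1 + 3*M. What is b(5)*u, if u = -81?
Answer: -1296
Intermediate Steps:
b(5)*u = (1 + 3*5)*(-81) = (1 + 15)*(-81) = 16*(-81) = -1296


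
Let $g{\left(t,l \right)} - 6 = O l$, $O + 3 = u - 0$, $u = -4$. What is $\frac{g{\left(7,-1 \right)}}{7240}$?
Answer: $\frac{13}{7240} \approx 0.0017956$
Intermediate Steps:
$O = -7$ ($O = -3 - 4 = -7$)
$g{\left(t,l \right)} = 6 - 7 l$
$\frac{g{\left(7,-1 \right)}}{7240} = \frac{6 - -7}{7240} = \frac{6 + 7}{7240} = \frac{1}{7240} \cdot 13 = \frac{13}{7240}$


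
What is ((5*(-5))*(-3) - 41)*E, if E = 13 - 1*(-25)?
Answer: 1292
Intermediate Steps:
E = 38 (E = 13 + 25 = 38)
((5*(-5))*(-3) - 41)*E = ((5*(-5))*(-3) - 41)*38 = (-25*(-3) - 41)*38 = (75 - 41)*38 = 34*38 = 1292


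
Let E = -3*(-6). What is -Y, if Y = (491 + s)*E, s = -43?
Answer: -8064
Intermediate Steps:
E = 18
Y = 8064 (Y = (491 - 43)*18 = 448*18 = 8064)
-Y = -1*8064 = -8064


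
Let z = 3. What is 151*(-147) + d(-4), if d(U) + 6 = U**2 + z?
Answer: -22184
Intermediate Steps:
d(U) = -3 + U**2 (d(U) = -6 + (U**2 + 3) = -6 + (3 + U**2) = -3 + U**2)
151*(-147) + d(-4) = 151*(-147) + (-3 + (-4)**2) = -22197 + (-3 + 16) = -22197 + 13 = -22184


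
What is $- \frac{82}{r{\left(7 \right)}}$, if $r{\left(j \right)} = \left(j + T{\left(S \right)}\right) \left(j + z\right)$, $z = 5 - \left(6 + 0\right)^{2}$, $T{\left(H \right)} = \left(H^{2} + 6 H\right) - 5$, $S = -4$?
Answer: $- \frac{41}{72} \approx -0.56944$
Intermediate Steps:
$T{\left(H \right)} = -5 + H^{2} + 6 H$
$z = -31$ ($z = 5 - 6^{2} = 5 - 36 = -31$)
$r{\left(j \right)} = \left(-31 + j\right) \left(-13 + j\right)$ ($r{\left(j \right)} = \left(j + \left(-5 + \left(-4\right)^{2} + 6 \left(-4\right)\right)\right) \left(j - 31\right) = \left(j - 13\right) \left(-31 + j\right) = \left(-13 + j\right) \left(-31 + j\right) = \left(-31 + j\right) \left(-13 + j\right)$)
$- \frac{82}{r{\left(7 \right)}} = - \frac{82}{403 + 7^{2} - 308} = - \frac{82}{403 + 49 - 308} = - \frac{82}{144} = \left(-82\right) \frac{1}{144} = - \frac{41}{72}$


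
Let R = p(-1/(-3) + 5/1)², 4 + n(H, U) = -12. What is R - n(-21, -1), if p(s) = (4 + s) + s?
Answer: 2080/9 ≈ 231.11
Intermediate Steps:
p(s) = 4 + 2*s
n(H, U) = -16 (n(H, U) = -4 - 12 = -16)
R = 1936/9 (R = (4 + 2*(-1/(-3) + 5/1))² = (4 + 2*(-1*(-⅓) + 5*1))² = (4 + 2*(⅓ + 5))² = (4 + 2*(16/3))² = (4 + 32/3)² = (44/3)² = 1936/9 ≈ 215.11)
R - n(-21, -1) = 1936/9 - 1*(-16) = 1936/9 + 16 = 2080/9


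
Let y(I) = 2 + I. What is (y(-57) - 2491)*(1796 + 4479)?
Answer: -15976150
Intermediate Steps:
(y(-57) - 2491)*(1796 + 4479) = ((2 - 57) - 2491)*(1796 + 4479) = (-55 - 2491)*6275 = -2546*6275 = -15976150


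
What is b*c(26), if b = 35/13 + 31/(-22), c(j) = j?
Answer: 367/11 ≈ 33.364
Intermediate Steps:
b = 367/286 (b = 35*(1/13) + 31*(-1/22) = 35/13 - 31/22 = 367/286 ≈ 1.2832)
b*c(26) = (367/286)*26 = 367/11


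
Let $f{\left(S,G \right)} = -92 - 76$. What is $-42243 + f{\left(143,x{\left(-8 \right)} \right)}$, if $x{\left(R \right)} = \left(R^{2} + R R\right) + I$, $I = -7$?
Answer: $-42411$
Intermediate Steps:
$x{\left(R \right)} = -7 + 2 R^{2}$ ($x{\left(R \right)} = \left(R^{2} + R R\right) - 7 = \left(R^{2} + R^{2}\right) - 7 = 2 R^{2} - 7 = -7 + 2 R^{2}$)
$f{\left(S,G \right)} = -168$ ($f{\left(S,G \right)} = -92 - 76 = -168$)
$-42243 + f{\left(143,x{\left(-8 \right)} \right)} = -42243 - 168 = -42411$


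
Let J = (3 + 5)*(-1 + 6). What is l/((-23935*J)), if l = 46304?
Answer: -5788/119675 ≈ -0.048364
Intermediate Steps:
J = 40 (J = 8*5 = 40)
l/((-23935*J)) = 46304/((-23935*40)) = 46304/(-957400) = 46304*(-1/957400) = -5788/119675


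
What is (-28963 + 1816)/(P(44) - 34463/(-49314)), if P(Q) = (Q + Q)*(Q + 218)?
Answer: -1338727158/1137018047 ≈ -1.1774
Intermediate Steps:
P(Q) = 2*Q*(218 + Q) (P(Q) = (2*Q)*(218 + Q) = 2*Q*(218 + Q))
(-28963 + 1816)/(P(44) - 34463/(-49314)) = (-28963 + 1816)/(2*44*(218 + 44) - 34463/(-49314)) = -27147/(2*44*262 - 34463*(-1/49314)) = -27147/(23056 + 34463/49314) = -27147/1137018047/49314 = -27147*49314/1137018047 = -1338727158/1137018047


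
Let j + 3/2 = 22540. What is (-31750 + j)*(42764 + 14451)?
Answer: -1054071945/2 ≈ -5.2704e+8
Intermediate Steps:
j = 45077/2 (j = -3/2 + 22540 = 45077/2 ≈ 22539.)
(-31750 + j)*(42764 + 14451) = (-31750 + 45077/2)*(42764 + 14451) = -18423/2*57215 = -1054071945/2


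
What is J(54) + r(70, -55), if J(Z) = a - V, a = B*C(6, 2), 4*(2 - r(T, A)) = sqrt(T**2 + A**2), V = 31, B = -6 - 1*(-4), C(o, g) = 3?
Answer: -35 - 5*sqrt(317)/4 ≈ -57.256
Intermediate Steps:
B = -2 (B = -6 + 4 = -2)
r(T, A) = 2 - sqrt(A**2 + T**2)/4 (r(T, A) = 2 - sqrt(T**2 + A**2)/4 = 2 - sqrt(A**2 + T**2)/4)
a = -6 (a = -2*3 = -6)
J(Z) = -37 (J(Z) = -6 - 1*31 = -6 - 31 = -37)
J(54) + r(70, -55) = -37 + (2 - sqrt((-55)**2 + 70**2)/4) = -37 + (2 - sqrt(3025 + 4900)/4) = -37 + (2 - 5*sqrt(317)/4) = -35 - 5*sqrt(317)/4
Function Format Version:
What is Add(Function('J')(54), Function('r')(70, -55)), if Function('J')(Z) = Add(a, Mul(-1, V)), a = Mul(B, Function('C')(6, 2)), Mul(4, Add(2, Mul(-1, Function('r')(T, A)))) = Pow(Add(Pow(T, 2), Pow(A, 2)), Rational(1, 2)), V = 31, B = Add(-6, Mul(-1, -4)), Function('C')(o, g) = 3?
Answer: Add(-35, Mul(Rational(-5, 4), Pow(317, Rational(1, 2)))) ≈ -57.256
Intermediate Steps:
B = -2 (B = Add(-6, 4) = -2)
Function('r')(T, A) = Add(2, Mul(Rational(-1, 4), Pow(Add(Pow(A, 2), Pow(T, 2)), Rational(1, 2)))) (Function('r')(T, A) = Add(2, Mul(Rational(-1, 4), Pow(Add(Pow(T, 2), Pow(A, 2)), Rational(1, 2)))) = Add(2, Mul(Rational(-1, 4), Pow(Add(Pow(A, 2), Pow(T, 2)), Rational(1, 2)))))
a = -6 (a = Mul(-2, 3) = -6)
Function('J')(Z) = -37 (Function('J')(Z) = Add(-6, Mul(-1, 31)) = Add(-6, -31) = -37)
Add(Function('J')(54), Function('r')(70, -55)) = Add(-37, Add(2, Mul(Rational(-1, 4), Pow(Add(Pow(-55, 2), Pow(70, 2)), Rational(1, 2))))) = Add(-37, Add(2, Mul(Rational(-1, 4), Pow(Add(3025, 4900), Rational(1, 2))))) = Add(-37, Add(2, Mul(Rational(-1, 4), Pow(7925, Rational(1, 2))))) = Add(-37, Add(2, Mul(Rational(-1, 4), Mul(5, Pow(317, Rational(1, 2)))))) = Add(-37, Add(2, Mul(Rational(-5, 4), Pow(317, Rational(1, 2))))) = Add(-35, Mul(Rational(-5, 4), Pow(317, Rational(1, 2))))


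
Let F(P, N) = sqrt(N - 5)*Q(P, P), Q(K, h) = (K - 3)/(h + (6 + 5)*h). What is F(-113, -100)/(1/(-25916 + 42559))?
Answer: 482647*I*sqrt(105)/339 ≈ 14589.0*I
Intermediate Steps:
Q(K, h) = (-3 + K)/(12*h) (Q(K, h) = (-3 + K)/(h + 11*h) = (-3 + K)/((12*h)) = (-3 + K)*(1/(12*h)) = (-3 + K)/(12*h))
F(P, N) = sqrt(-5 + N)*(-3 + P)/(12*P) (F(P, N) = sqrt(N - 5)*((-3 + P)/(12*P)) = sqrt(-5 + N)*((-3 + P)/(12*P)) = sqrt(-5 + N)*(-3 + P)/(12*P))
F(-113, -100)/(1/(-25916 + 42559)) = ((1/12)*sqrt(-5 - 100)*(-3 - 113)/(-113))/(1/(-25916 + 42559)) = ((1/12)*(-1/113)*sqrt(-105)*(-116))/(1/16643) = ((1/12)*(-1/113)*(I*sqrt(105))*(-116))/(1/16643) = (29*I*sqrt(105)/339)*16643 = 482647*I*sqrt(105)/339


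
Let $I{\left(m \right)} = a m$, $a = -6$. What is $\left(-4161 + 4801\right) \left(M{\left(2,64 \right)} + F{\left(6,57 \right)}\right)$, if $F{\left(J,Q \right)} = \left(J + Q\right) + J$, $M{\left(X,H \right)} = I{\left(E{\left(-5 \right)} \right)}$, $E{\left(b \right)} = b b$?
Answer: $-51840$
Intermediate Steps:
$E{\left(b \right)} = b^{2}$
$I{\left(m \right)} = - 6 m$
$M{\left(X,H \right)} = -150$ ($M{\left(X,H \right)} = - 6 \left(-5\right)^{2} = \left(-6\right) 25 = -150$)
$F{\left(J,Q \right)} = Q + 2 J$
$\left(-4161 + 4801\right) \left(M{\left(2,64 \right)} + F{\left(6,57 \right)}\right) = \left(-4161 + 4801\right) \left(-150 + \left(57 + 2 \cdot 6\right)\right) = 640 \left(-150 + \left(57 + 12\right)\right) = 640 \left(-150 + 69\right) = 640 \left(-81\right) = -51840$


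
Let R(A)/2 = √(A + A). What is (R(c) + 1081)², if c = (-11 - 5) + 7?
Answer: 1168489 + 12972*I*√2 ≈ 1.1685e+6 + 18345.0*I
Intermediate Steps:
c = -9 (c = -16 + 7 = -9)
R(A) = 2*√2*√A (R(A) = 2*√(A + A) = 2*√(2*A) = 2*(√2*√A) = 2*√2*√A)
(R(c) + 1081)² = (2*√2*√(-9) + 1081)² = (2*√2*(3*I) + 1081)² = (6*I*√2 + 1081)² = (1081 + 6*I*√2)²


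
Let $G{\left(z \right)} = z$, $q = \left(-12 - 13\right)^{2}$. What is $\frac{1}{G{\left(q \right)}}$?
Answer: $\frac{1}{625} \approx 0.0016$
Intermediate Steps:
$q = 625$ ($q = \left(-25\right)^{2} = 625$)
$\frac{1}{G{\left(q \right)}} = \frac{1}{625}$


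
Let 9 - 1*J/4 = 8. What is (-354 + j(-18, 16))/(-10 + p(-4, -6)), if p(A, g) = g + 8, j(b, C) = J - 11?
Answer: 361/8 ≈ 45.125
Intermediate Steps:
J = 4 (J = 36 - 4*8 = 36 - 32 = 4)
j(b, C) = -7 (j(b, C) = 4 - 11 = -7)
p(A, g) = 8 + g
(-354 + j(-18, 16))/(-10 + p(-4, -6)) = (-354 - 7)/(-10 + (8 - 6)) = -361/(-10 + 2) = -361/(-8) = -361*(-1/8) = 361/8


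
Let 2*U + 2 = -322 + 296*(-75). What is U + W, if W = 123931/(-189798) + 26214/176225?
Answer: -53814099484829/4778164650 ≈ -11263.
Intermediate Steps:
W = -2409196529/4778164650 (W = 123931*(-1/189798) + 26214*(1/176225) = -123931/189798 + 26214/176225 = -2409196529/4778164650 ≈ -0.50421)
U = -11262 (U = -1 + (-322 + 296*(-75))/2 = -1 + (-322 - 22200)/2 = -1 + (½)*(-22522) = -1 - 11261 = -11262)
U + W = -11262 - 2409196529/4778164650 = -53814099484829/4778164650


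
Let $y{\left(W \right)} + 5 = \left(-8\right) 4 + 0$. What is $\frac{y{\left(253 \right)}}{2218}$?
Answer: $- \frac{37}{2218} \approx -0.016682$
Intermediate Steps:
$y{\left(W \right)} = -37$ ($y{\left(W \right)} = -5 + \left(\left(-8\right) 4 + 0\right) = -5 + \left(-32 + 0\right) = -5 - 32 = -37$)
$\frac{y{\left(253 \right)}}{2218} = - \frac{37}{2218}$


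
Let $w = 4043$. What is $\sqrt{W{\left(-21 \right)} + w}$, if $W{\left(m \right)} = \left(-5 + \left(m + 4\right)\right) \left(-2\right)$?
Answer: $\sqrt{4087} \approx 63.93$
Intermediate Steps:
$W{\left(m \right)} = 2 - 2 m$ ($W{\left(m \right)} = \left(-5 + \left(4 + m\right)\right) \left(-2\right) = \left(-1 + m\right) \left(-2\right) = 2 - 2 m$)
$\sqrt{W{\left(-21 \right)} + w} = \sqrt{\left(2 - -42\right) + 4043} = \sqrt{\left(2 + 42\right) + 4043} = \sqrt{44 + 4043} = \sqrt{4087}$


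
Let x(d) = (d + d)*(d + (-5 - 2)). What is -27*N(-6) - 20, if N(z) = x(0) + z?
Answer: 142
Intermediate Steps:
x(d) = 2*d*(-7 + d) (x(d) = (2*d)*(d - 7) = (2*d)*(-7 + d) = 2*d*(-7 + d))
N(z) = z (N(z) = 2*0*(-7 + 0) + z = 2*0*(-7) + z = 0 + z = z)
-27*N(-6) - 20 = -27*(-6) - 20 = 162 - 20 = 142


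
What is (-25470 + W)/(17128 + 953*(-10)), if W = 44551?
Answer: 19081/7598 ≈ 2.5113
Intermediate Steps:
(-25470 + W)/(17128 + 953*(-10)) = (-25470 + 44551)/(17128 + 953*(-10)) = 19081/(17128 - 9530) = 19081/7598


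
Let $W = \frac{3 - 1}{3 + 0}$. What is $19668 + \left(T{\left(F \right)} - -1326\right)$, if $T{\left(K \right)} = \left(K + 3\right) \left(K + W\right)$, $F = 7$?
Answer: $\frac{63212}{3} \approx 21071.0$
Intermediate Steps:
$W = \frac{2}{3} \approx 0.66667$
$T{\left(K \right)} = \left(3 + K\right) \left(\frac{2}{3} + K\right)$ ($T{\left(K \right)} = \left(K + 3\right) \left(K + \frac{2}{3}\right) = \left(3 + K\right) \left(\frac{2}{3} + K\right)$)
$19668 + \left(T{\left(F \right)} - -1326\right) = 19668 + \left(\left(2 + 7^{2} + \frac{11}{3} \cdot 7\right) - -1326\right) = 19668 + \left(\left(2 + 49 + \frac{77}{3}\right) + 1326\right) = 19668 + \left(\frac{230}{3} + 1326\right) = 19668 + \frac{4208}{3} = \frac{63212}{3}$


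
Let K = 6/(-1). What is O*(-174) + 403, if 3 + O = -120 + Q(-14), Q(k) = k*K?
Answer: 7189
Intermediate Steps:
K = -6 (K = 6*(-1) = -6)
Q(k) = -6*k (Q(k) = k*(-6) = -6*k)
O = -39 (O = -3 + (-120 - 6*(-14)) = -3 + (-120 + 84) = -3 - 36 = -39)
O*(-174) + 403 = -39*(-174) + 403 = 6786 + 403 = 7189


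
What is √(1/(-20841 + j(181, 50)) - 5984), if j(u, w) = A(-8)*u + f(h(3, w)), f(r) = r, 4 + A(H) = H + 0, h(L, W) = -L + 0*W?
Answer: I*√792485444730/11508 ≈ 77.356*I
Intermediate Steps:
h(L, W) = -L (h(L, W) = -L + 0 = -L)
A(H) = -4 + H (A(H) = -4 + (H + 0) = -4 + H)
j(u, w) = -3 - 12*u (j(u, w) = (-4 - 8)*u - 1*3 = -12*u - 3 = -3 - 12*u)
√(1/(-20841 + j(181, 50)) - 5984) = √(1/(-20841 + (-3 - 12*181)) - 5984) = √(1/(-20841 + (-3 - 2172)) - 5984) = √(1/(-20841 - 2175) - 5984) = √(1/(-23016) - 5984) = √(-1/23016 - 5984) = √(-137727745/23016) = I*√792485444730/11508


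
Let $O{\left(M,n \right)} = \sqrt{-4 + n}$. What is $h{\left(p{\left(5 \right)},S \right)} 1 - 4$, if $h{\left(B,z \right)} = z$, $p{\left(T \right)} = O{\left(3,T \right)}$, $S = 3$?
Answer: $-1$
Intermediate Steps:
$p{\left(T \right)} = \sqrt{-4 + T}$
$h{\left(p{\left(5 \right)},S \right)} 1 - 4 = 3 \cdot 1 - 4 = 3 - 4 = -1$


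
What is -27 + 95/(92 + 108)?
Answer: -1061/40 ≈ -26.525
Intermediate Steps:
-27 + 95/(92 + 108) = -27 + 95/200 = -27 + 95*(1/200) = -27 + 19/40 = -1061/40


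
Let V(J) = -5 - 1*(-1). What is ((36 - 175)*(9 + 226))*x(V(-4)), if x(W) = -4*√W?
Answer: 261320*I ≈ 2.6132e+5*I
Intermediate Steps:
V(J) = -4 (V(J) = -5 + 1 = -4)
((36 - 175)*(9 + 226))*x(V(-4)) = ((36 - 175)*(9 + 226))*(-8*I) = (-139*235)*(-8*I) = -(-261320)*I = 261320*I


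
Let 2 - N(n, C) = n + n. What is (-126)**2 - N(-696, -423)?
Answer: 14482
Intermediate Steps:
N(n, C) = 2 - 2*n (N(n, C) = 2 - (n + n) = 2 - 2*n)
(-126)**2 - N(-696, -423) = (-126)**2 - (2 - 2*(-696)) = 15876 - (2 + 1392) = 15876 - 1*1394 = 15876 - 1394 = 14482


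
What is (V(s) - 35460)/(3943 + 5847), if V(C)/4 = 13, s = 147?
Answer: -17704/4895 ≈ -3.6168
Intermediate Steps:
V(C) = 52 (V(C) = 4*13 = 52)
(V(s) - 35460)/(3943 + 5847) = (52 - 35460)/(3943 + 5847) = -35408/9790 = -35408*1/9790 = -17704/4895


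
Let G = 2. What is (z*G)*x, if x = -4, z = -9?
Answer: 72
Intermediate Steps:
(z*G)*x = -9*2*(-4) = -18*(-4) = 72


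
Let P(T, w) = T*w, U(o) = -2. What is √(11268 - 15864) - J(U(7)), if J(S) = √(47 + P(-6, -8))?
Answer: -√95 + 2*I*√1149 ≈ -9.7468 + 67.794*I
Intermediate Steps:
J(S) = √95 (J(S) = √(47 - 6*(-8)) = √(47 + 48) = √95)
√(11268 - 15864) - J(U(7)) = √(11268 - 15864) - √95 = √(-4596) - √95 = 2*I*√1149 - √95 = -√95 + 2*I*√1149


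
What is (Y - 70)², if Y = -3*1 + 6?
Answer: 4489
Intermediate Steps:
Y = 3 (Y = -3 + 6 = 3)
(Y - 70)² = (3 - 70)² = (-67)² = 4489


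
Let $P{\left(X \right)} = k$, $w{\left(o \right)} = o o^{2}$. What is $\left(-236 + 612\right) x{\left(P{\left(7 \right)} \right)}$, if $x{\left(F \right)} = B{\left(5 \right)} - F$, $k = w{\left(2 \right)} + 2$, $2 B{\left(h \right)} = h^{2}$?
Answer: $940$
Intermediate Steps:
$w{\left(o \right)} = o^{3}$
$B{\left(h \right)} = \frac{h^{2}}{2}$
$k = 10$ ($k = 2^{3} + 2 = 8 + 2 = 10$)
$P{\left(X \right)} = 10$
$x{\left(F \right)} = \frac{25}{2} - F$ ($x{\left(F \right)} = \frac{5^{2}}{2} - F = \frac{1}{2} \cdot 25 - F = \frac{25}{2} - F$)
$\left(-236 + 612\right) x{\left(P{\left(7 \right)} \right)} = \left(-236 + 612\right) \left(\frac{25}{2} - 10\right) = 376 \left(\frac{25}{2} - 10\right) = 376 \cdot \frac{5}{2} = 940$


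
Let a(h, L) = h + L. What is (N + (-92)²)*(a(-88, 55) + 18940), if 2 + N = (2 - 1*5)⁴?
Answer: 161522501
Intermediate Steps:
N = 79 (N = -2 + (2 - 1*5)⁴ = -2 + (2 - 5)⁴ = -2 + (-3)⁴ = -2 + 81 = 79)
a(h, L) = L + h
(N + (-92)²)*(a(-88, 55) + 18940) = (79 + (-92)²)*((55 - 88) + 18940) = (79 + 8464)*(-33 + 18940) = 8543*18907 = 161522501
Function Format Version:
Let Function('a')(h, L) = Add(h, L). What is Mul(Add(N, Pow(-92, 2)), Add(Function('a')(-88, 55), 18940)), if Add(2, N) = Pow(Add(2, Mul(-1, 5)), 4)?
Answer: 161522501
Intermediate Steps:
N = 79 (N = Add(-2, Pow(Add(2, Mul(-1, 5)), 4)) = Add(-2, Pow(Add(2, -5), 4)) = Add(-2, Pow(-3, 4)) = Add(-2, 81) = 79)
Function('a')(h, L) = Add(L, h)
Mul(Add(N, Pow(-92, 2)), Add(Function('a')(-88, 55), 18940)) = Mul(Add(79, Pow(-92, 2)), Add(Add(55, -88), 18940)) = Mul(Add(79, 8464), Add(-33, 18940)) = Mul(8543, 18907) = 161522501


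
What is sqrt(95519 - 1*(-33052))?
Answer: sqrt(128571) ≈ 358.57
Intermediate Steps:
sqrt(95519 - 1*(-33052)) = sqrt(95519 + 33052) = sqrt(128571)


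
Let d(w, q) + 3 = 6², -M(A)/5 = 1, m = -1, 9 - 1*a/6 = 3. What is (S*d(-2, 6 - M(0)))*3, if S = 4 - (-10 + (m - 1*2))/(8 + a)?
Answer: 1701/4 ≈ 425.25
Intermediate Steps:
a = 36 (a = 54 - 6*3 = 54 - 18 = 36)
M(A) = -5 (M(A) = -5*1 = -5)
S = 189/44 (S = 4 - (-10 + (-1 - 1*2))/(8 + 36) = 4 - (-10 + (-1 - 2))/44 = 4 - (-10 - 3)/44 = 4 - (-13)/44 = 4 - 1*(-13/44) = 4 + 13/44 = 189/44 ≈ 4.2955)
d(w, q) = 33 (d(w, q) = -3 + 6² = -3 + 36 = 33)
(S*d(-2, 6 - M(0)))*3 = ((189/44)*33)*3 = (567/4)*3 = 1701/4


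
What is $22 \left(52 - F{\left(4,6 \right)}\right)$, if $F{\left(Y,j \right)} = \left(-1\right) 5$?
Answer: $1254$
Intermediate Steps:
$F{\left(Y,j \right)} = -5$
$22 \left(52 - F{\left(4,6 \right)}\right) = 22 \left(52 - -5\right) = 22 \left(52 + 5\right) = 22 \cdot 57 = 1254$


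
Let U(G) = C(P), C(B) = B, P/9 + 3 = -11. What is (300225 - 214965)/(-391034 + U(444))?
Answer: -609/2794 ≈ -0.21797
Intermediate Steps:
P = -126 (P = -27 + 9*(-11) = -27 - 99 = -126)
U(G) = -126
(300225 - 214965)/(-391034 + U(444)) = (300225 - 214965)/(-391034 - 126) = 85260/(-391160) = 85260*(-1/391160) = -609/2794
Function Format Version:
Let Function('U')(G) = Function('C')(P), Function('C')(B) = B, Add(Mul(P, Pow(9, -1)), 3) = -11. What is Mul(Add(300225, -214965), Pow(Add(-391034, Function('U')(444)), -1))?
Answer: Rational(-609, 2794) ≈ -0.21797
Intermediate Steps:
P = -126 (P = Add(-27, Mul(9, -11)) = Add(-27, -99) = -126)
Function('U')(G) = -126
Mul(Add(300225, -214965), Pow(Add(-391034, Function('U')(444)), -1)) = Mul(Add(300225, -214965), Pow(Add(-391034, -126), -1)) = Mul(85260, Pow(-391160, -1)) = Mul(85260, Rational(-1, 391160)) = Rational(-609, 2794)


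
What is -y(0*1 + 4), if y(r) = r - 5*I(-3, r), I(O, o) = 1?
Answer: 1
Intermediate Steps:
y(r) = -5 + r (y(r) = r - 5*1 = r - 5 = -5 + r)
-y(0*1 + 4) = -(-5 + (0*1 + 4)) = -(-5 + (0 + 4)) = -(-5 + 4) = -1*(-1) = 1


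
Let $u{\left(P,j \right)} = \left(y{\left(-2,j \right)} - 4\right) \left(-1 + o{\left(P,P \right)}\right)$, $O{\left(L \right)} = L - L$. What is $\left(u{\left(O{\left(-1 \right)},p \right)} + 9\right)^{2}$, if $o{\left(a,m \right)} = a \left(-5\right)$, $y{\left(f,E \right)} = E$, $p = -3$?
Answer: $256$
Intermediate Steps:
$O{\left(L \right)} = 0$
$o{\left(a,m \right)} = - 5 a$
$u{\left(P,j \right)} = \left(-1 - 5 P\right) \left(-4 + j\right)$ ($u{\left(P,j \right)} = \left(j - 4\right) \left(-1 - 5 P\right) = \left(-4 + j\right) \left(-1 - 5 P\right) = \left(-1 - 5 P\right) \left(-4 + j\right)$)
$\left(u{\left(O{\left(-1 \right)},p \right)} + 9\right)^{2} = \left(\left(4 - -3 + 20 \cdot 0 - 0 \left(-3\right)\right) + 9\right)^{2} = \left(\left(4 + 3 + 0 + 0\right) + 9\right)^{2} = \left(7 + 9\right)^{2} = 16^{2} = 256$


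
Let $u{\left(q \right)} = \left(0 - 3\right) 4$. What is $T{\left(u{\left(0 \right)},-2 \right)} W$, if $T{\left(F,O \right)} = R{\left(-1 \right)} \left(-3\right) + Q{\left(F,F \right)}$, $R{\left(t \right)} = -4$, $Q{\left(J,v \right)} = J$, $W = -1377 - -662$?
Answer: $0$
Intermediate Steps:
$W = -715$ ($W = -1377 + 662 = -715$)
$u{\left(q \right)} = -12$ ($u{\left(q \right)} = \left(-3\right) 4 = -12$)
$T{\left(F,O \right)} = 12 + F$ ($T{\left(F,O \right)} = \left(-4\right) \left(-3\right) + F = 12 + F$)
$T{\left(u{\left(0 \right)},-2 \right)} W = \left(12 - 12\right) \left(-715\right) = 0 \left(-715\right) = 0$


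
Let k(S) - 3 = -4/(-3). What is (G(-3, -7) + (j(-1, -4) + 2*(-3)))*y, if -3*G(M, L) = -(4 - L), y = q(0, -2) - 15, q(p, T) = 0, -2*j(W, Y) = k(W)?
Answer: 135/2 ≈ 67.500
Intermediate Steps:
k(S) = 13/3 (k(S) = 3 - 4/(-3) = 3 - 4*(-1/3) = 3 + 4/3 = 13/3)
j(W, Y) = -13/6 (j(W, Y) = -1/2*13/3 = -13/6)
y = -15 (y = 0 - 15 = -15)
G(M, L) = 4/3 - L/3 (G(M, L) = -(-1)*(4 - L)/3 = -(-4 + L)/3 = 4/3 - L/3)
(G(-3, -7) + (j(-1, -4) + 2*(-3)))*y = ((4/3 - 1/3*(-7)) + (-13/6 + 2*(-3)))*(-15) = ((4/3 + 7/3) + (-13/6 - 6))*(-15) = (11/3 - 49/6)*(-15) = -9/2*(-15) = 135/2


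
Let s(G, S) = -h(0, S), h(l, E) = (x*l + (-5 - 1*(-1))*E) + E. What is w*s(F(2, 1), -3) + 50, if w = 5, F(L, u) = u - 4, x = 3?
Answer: 5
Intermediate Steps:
F(L, u) = -4 + u
h(l, E) = -3*E + 3*l (h(l, E) = (3*l + (-5 - 1*(-1))*E) + E = (3*l + (-5 + 1)*E) + E = (3*l - 4*E) + E = (-4*E + 3*l) + E = -3*E + 3*l)
s(G, S) = 3*S (s(G, S) = -(-3*S + 3*0) = -(-3*S + 0) = -(-3)*S = 3*S)
w*s(F(2, 1), -3) + 50 = 5*(3*(-3)) + 50 = 5*(-9) + 50 = -45 + 50 = 5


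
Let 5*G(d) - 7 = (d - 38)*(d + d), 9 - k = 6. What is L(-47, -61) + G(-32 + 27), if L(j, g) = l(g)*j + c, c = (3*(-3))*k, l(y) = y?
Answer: 14637/5 ≈ 2927.4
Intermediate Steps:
k = 3 (k = 9 - 1*6 = 9 - 6 = 3)
c = -27 (c = (3*(-3))*3 = -9*3 = -27)
L(j, g) = -27 + g*j (L(j, g) = g*j - 27 = -27 + g*j)
G(d) = 7/5 + 2*d*(-38 + d)/5 (G(d) = 7/5 + ((d - 38)*(d + d))/5 = 7/5 + ((-38 + d)*(2*d))/5 = 7/5 + (2*d*(-38 + d))/5 = 7/5 + 2*d*(-38 + d)/5)
L(-47, -61) + G(-32 + 27) = (-27 - 61*(-47)) + (7/5 - 76*(-32 + 27)/5 + 2*(-32 + 27)**2/5) = (-27 + 2867) + (7/5 - 76/5*(-5) + (2/5)*(-5)**2) = 2840 + (7/5 + 76 + (2/5)*25) = 2840 + (7/5 + 76 + 10) = 2840 + 437/5 = 14637/5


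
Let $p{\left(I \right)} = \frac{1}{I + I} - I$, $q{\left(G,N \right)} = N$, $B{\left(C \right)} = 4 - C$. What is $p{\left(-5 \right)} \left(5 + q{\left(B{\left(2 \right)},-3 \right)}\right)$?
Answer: $\frac{49}{5} \approx 9.8$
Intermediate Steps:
$p{\left(I \right)} = \frac{1}{2 I} - I$
$p{\left(-5 \right)} \left(5 + q{\left(B{\left(2 \right)},-3 \right)}\right) = \left(\frac{1}{2 \left(-5\right)} - -5\right) \left(5 - 3\right) = \left(\frac{1}{2} \left(- \frac{1}{5}\right) + 5\right) 2 = \left(- \frac{1}{10} + 5\right) 2 = \frac{49}{10} \cdot 2 = \frac{49}{5}$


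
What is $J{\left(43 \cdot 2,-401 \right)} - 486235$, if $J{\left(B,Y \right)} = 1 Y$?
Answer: $-486636$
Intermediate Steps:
$J{\left(B,Y \right)} = Y$
$J{\left(43 \cdot 2,-401 \right)} - 486235 = -401 - 486235 = -486636$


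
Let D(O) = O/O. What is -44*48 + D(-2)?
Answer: -2111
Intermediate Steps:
D(O) = 1
-44*48 + D(-2) = -44*48 + 1 = -2112 + 1 = -2111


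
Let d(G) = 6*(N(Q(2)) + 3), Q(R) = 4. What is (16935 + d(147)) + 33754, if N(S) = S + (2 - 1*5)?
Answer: 50713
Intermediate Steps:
N(S) = -3 + S (N(S) = S + (2 - 5) = S - 3 = -3 + S)
d(G) = 24 (d(G) = 6*((-3 + 4) + 3) = 6*(1 + 3) = 6*4 = 24)
(16935 + d(147)) + 33754 = (16935 + 24) + 33754 = 16959 + 33754 = 50713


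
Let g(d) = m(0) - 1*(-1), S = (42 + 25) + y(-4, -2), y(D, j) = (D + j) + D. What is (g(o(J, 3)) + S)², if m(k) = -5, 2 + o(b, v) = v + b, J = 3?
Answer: 2809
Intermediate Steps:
y(D, j) = j + 2*D
o(b, v) = -2 + b + v (o(b, v) = -2 + (v + b) = -2 + (b + v) = -2 + b + v)
S = 57 (S = (42 + 25) + (-2 + 2*(-4)) = 67 + (-2 - 8) = 67 - 10 = 57)
g(d) = -4 (g(d) = -5 - 1*(-1) = -5 + 1 = -4)
(g(o(J, 3)) + S)² = (-4 + 57)² = 53² = 2809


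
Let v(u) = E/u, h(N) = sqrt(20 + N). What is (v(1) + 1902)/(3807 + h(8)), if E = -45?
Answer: 7069599/14493221 - 3714*sqrt(7)/14493221 ≈ 0.48711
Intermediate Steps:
v(u) = -45/u
(v(1) + 1902)/(3807 + h(8)) = (-45/1 + 1902)/(3807 + sqrt(20 + 8)) = (-45*1 + 1902)/(3807 + sqrt(28)) = (-45 + 1902)/(3807 + 2*sqrt(7)) = 1857/(3807 + 2*sqrt(7))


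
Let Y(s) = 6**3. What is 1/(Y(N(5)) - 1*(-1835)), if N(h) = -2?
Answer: 1/2051 ≈ 0.00048757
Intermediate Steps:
Y(s) = 216
1/(Y(N(5)) - 1*(-1835)) = 1/(216 - 1*(-1835)) = 1/(216 + 1835) = 1/2051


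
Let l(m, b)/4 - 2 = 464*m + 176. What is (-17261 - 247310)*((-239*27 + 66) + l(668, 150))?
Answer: -326515801943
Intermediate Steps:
l(m, b) = 712 + 1856*m (l(m, b) = 8 + 4*(464*m + 176) = 8 + 4*(176 + 464*m) = 8 + (704 + 1856*m) = 712 + 1856*m)
(-17261 - 247310)*((-239*27 + 66) + l(668, 150)) = (-17261 - 247310)*((-239*27 + 66) + (712 + 1856*668)) = -264571*((-6453 + 66) + (712 + 1239808)) = -264571*(-6387 + 1240520) = -264571*1234133 = -326515801943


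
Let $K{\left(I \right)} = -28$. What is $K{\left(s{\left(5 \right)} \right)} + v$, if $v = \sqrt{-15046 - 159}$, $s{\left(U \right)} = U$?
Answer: $-28 + i \sqrt{15205} \approx -28.0 + 123.31 i$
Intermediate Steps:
$v = i \sqrt{15205}$ ($v = \sqrt{-15205} = i \sqrt{15205} \approx 123.31 i$)
$K{\left(s{\left(5 \right)} \right)} + v = -28 + i \sqrt{15205}$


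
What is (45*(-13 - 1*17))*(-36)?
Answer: 48600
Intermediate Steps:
(45*(-13 - 1*17))*(-36) = (45*(-13 - 17))*(-36) = (45*(-30))*(-36) = -1350*(-36) = 48600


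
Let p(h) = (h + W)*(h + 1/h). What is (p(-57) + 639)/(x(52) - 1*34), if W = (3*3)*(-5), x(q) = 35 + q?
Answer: 122641/1007 ≈ 121.79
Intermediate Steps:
W = -45 (W = 9*(-5) = -45)
p(h) = (-45 + h)*(h + 1/h) (p(h) = (h - 45)*(h + 1/h) = (-45 + h)*(h + 1/h))
(p(-57) + 639)/(x(52) - 1*34) = ((1 + (-57)² - 45*(-57) - 45/(-57)) + 639)/((35 + 52) - 1*34) = ((1 + 3249 + 2565 - 45*(-1/57)) + 639)/(87 - 34) = ((1 + 3249 + 2565 + 15/19) + 639)/53 = (110500/19 + 639)*(1/53) = (122641/19)*(1/53) = 122641/1007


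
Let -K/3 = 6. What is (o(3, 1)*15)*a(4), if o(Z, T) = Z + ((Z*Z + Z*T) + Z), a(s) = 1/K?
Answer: -15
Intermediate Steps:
K = -18 (K = -3*6 = -18)
a(s) = -1/18 (a(s) = 1/(-18) = -1/18)
o(Z, T) = Z**2 + 2*Z + T*Z (o(Z, T) = Z + ((Z**2 + T*Z) + Z) = Z + (Z + Z**2 + T*Z) = Z**2 + 2*Z + T*Z)
(o(3, 1)*15)*a(4) = ((3*(2 + 1 + 3))*15)*(-1/18) = ((3*6)*15)*(-1/18) = (18*15)*(-1/18) = 270*(-1/18) = -15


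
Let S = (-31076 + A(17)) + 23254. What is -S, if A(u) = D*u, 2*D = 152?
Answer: 6530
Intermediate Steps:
D = 76 (D = (½)*152 = 76)
A(u) = 76*u
S = -6530 (S = (-31076 + 76*17) + 23254 = (-31076 + 1292) + 23254 = -29784 + 23254 = -6530)
-S = -1*(-6530) = 6530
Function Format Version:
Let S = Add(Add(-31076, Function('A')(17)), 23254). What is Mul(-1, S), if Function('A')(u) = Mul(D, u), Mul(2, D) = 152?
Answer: 6530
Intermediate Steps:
D = 76 (D = Mul(Rational(1, 2), 152) = 76)
Function('A')(u) = Mul(76, u)
S = -6530 (S = Add(Add(-31076, Mul(76, 17)), 23254) = Add(Add(-31076, 1292), 23254) = Add(-29784, 23254) = -6530)
Mul(-1, S) = Mul(-1, -6530) = 6530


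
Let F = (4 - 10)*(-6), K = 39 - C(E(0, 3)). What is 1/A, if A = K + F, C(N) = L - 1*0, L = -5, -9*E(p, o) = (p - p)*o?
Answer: 1/80 ≈ 0.012500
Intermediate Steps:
E(p, o) = 0 (E(p, o) = -(p - p)*o/9 = -0*o = -⅑*0 = 0)
C(N) = -5 (C(N) = -5 - 1*0 = -5 + 0 = -5)
K = 44 (K = 39 - 1*(-5) = 39 + 5 = 44)
F = 36 (F = -6*(-6) = 36)
A = 80 (A = 44 + 36 = 80)
1/A = 1/80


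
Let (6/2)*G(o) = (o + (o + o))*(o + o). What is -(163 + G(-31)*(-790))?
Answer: 1518217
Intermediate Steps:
G(o) = 2*o**2 (G(o) = ((o + (o + o))*(o + o))/3 = ((o + 2*o)*(2*o))/3 = ((3*o)*(2*o))/3 = (6*o**2)/3 = 2*o**2)
-(163 + G(-31)*(-790)) = -(163 + (2*(-31)**2)*(-790)) = -(163 + (2*961)*(-790)) = -(163 + 1922*(-790)) = -(163 - 1518380) = -1*(-1518217) = 1518217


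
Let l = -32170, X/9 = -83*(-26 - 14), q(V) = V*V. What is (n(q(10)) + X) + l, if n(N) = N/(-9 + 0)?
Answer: -20710/9 ≈ -2301.1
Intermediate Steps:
q(V) = V²
n(N) = -N/9 (n(N) = N/(-9) = N*(-⅑) = -N/9)
X = 29880 (X = 9*(-83*(-26 - 14)) = 9*(-83*(-40)) = 9*3320 = 29880)
(n(q(10)) + X) + l = (-⅑*10² + 29880) - 32170 = (-⅑*100 + 29880) - 32170 = (-100/9 + 29880) - 32170 = 268820/9 - 32170 = -20710/9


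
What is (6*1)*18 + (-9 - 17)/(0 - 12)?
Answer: 661/6 ≈ 110.17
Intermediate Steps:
(6*1)*18 + (-9 - 17)/(0 - 12) = 6*18 - 26/(-12) = 108 - 26*(-1/12) = 108 + 13/6 = 661/6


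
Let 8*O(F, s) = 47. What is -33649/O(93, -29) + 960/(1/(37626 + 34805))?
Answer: 3267817528/47 ≈ 6.9528e+7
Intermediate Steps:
O(F, s) = 47/8 (O(F, s) = (⅛)*47 = 47/8)
-33649/O(93, -29) + 960/(1/(37626 + 34805)) = -33649/47/8 + 960/(1/(37626 + 34805)) = -33649*8/47 + 960/(1/72431) = -269192/47 + 960/(1/72431) = -269192/47 + 960*72431 = -269192/47 + 69533760 = 3267817528/47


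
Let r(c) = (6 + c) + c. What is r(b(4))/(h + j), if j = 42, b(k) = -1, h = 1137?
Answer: 4/1179 ≈ 0.0033927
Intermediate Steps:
r(c) = 6 + 2*c
r(b(4))/(h + j) = (6 + 2*(-1))/(1137 + 42) = (6 - 2)/1179 = 4*(1/1179) = 4/1179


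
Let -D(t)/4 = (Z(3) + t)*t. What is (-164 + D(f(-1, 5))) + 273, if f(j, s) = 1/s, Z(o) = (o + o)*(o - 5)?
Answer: 2961/25 ≈ 118.44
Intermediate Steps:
Z(o) = 2*o*(-5 + o) (Z(o) = (2*o)*(-5 + o) = 2*o*(-5 + o))
D(t) = -4*t*(-12 + t) (D(t) = -4*(2*3*(-5 + 3) + t)*t = -4*(2*3*(-2) + t)*t = -4*(-12 + t)*t = -4*t*(-12 + t))
(-164 + D(f(-1, 5))) + 273 = (-164 + 4*(12 - 1/5)/5) + 273 = (-164 + 4*(⅕)*(12 - 1*⅕)) + 273 = (-164 + 4*(⅕)*(12 - ⅕)) + 273 = (-164 + 4*(⅕)*(59/5)) + 273 = (-164 + 236/25) + 273 = -3864/25 + 273 = 2961/25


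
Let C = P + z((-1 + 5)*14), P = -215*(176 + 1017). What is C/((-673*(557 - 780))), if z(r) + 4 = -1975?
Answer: -258474/150079 ≈ -1.7223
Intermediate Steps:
z(r) = -1979 (z(r) = -4 - 1975 = -1979)
P = -256495 (P = -215*1193 = -256495)
C = -258474 (C = -256495 - 1979 = -258474)
C/((-673*(557 - 780))) = -258474*(-1/(673*(557 - 780))) = -258474/((-673*(-223))) = -258474/150079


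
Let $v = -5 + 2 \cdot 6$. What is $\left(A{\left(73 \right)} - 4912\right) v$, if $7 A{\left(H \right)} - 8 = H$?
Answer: $-34303$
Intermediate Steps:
$A{\left(H \right)} = \frac{8}{7} + \frac{H}{7}$
$v = 7$ ($v = -5 + 12 = 7$)
$\left(A{\left(73 \right)} - 4912\right) v = \left(\left(\frac{8}{7} + \frac{1}{7} \cdot 73\right) - 4912\right) 7 = \left(\left(\frac{8}{7} + \frac{73}{7}\right) - 4912\right) 7 = \left(\frac{81}{7} - 4912\right) 7 = \left(- \frac{34303}{7}\right) 7 = -34303$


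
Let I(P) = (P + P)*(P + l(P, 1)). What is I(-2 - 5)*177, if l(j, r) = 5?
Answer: 4956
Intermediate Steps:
I(P) = 2*P*(5 + P) (I(P) = (P + P)*(P + 5) = (2*P)*(5 + P) = 2*P*(5 + P))
I(-2 - 5)*177 = (2*(-2 - 5)*(5 + (-2 - 5)))*177 = (2*(-7)*(5 - 7))*177 = (2*(-7)*(-2))*177 = 28*177 = 4956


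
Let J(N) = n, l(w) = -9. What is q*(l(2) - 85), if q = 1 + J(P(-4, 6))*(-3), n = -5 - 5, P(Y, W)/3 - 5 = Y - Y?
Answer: -2914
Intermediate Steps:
P(Y, W) = 15 (P(Y, W) = 15 + 3*(Y - Y) = 15 + 3*0 = 15 + 0 = 15)
n = -10
J(N) = -10
q = 31 (q = 1 - 10*(-3) = 1 + 30 = 31)
q*(l(2) - 85) = 31*(-9 - 85) = 31*(-94) = -2914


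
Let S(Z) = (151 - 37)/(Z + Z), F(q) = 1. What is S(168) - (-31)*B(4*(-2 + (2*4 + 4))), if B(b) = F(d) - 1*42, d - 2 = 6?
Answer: -71157/56 ≈ -1270.7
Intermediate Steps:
d = 8 (d = 2 + 6 = 8)
S(Z) = 57/Z (S(Z) = 114/((2*Z)) = 114*(1/(2*Z)) = 57/Z)
B(b) = -41 (B(b) = 1 - 1*42 = 1 - 42 = -41)
S(168) - (-31)*B(4*(-2 + (2*4 + 4))) = 57/168 - (-31)*(-41) = 57*(1/168) - 1*1271 = 19/56 - 1271 = -71157/56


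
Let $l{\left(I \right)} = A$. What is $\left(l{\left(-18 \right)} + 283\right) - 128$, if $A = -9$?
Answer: $146$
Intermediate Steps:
$l{\left(I \right)} = -9$
$\left(l{\left(-18 \right)} + 283\right) - 128 = \left(-9 + 283\right) - 128 = 274 - 128 = 146$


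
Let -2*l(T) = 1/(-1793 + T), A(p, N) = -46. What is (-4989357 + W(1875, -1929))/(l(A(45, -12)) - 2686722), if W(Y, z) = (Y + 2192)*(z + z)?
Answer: 76060462554/9881763515 ≈ 7.6971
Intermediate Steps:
W(Y, z) = 2*z*(2192 + Y) (W(Y, z) = (2192 + Y)*(2*z) = 2*z*(2192 + Y))
l(T) = -1/(2*(-1793 + T))
(-4989357 + W(1875, -1929))/(l(A(45, -12)) - 2686722) = (-4989357 + 2*(-1929)*(2192 + 1875))/(-1/(-3586 + 2*(-46)) - 2686722) = (-4989357 + 2*(-1929)*4067)/(-1/(-3586 - 92) - 2686722) = (-4989357 - 15690486)/(-1/(-3678) - 2686722) = -20679843/(-1*(-1/3678) - 2686722) = -20679843/(1/3678 - 2686722) = -20679843/(-9881763515/3678) = -20679843*(-3678/9881763515) = 76060462554/9881763515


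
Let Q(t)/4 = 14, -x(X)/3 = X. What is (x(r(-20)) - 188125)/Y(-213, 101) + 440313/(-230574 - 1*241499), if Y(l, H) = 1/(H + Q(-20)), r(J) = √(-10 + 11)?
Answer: -13943193887321/472073 ≈ -2.9536e+7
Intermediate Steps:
r(J) = 1 (r(J) = √1 = 1)
x(X) = -3*X
Q(t) = 56 (Q(t) = 4*14 = 56)
Y(l, H) = 1/(56 + H) (Y(l, H) = 1/(H + 56) = 1/(56 + H))
(x(r(-20)) - 188125)/Y(-213, 101) + 440313/(-230574 - 1*241499) = (-3*1 - 188125)/(1/(56 + 101)) + 440313/(-230574 - 1*241499) = (-3 - 188125)/(1/157) + 440313/(-230574 - 241499) = -188128/1/157 + 440313/(-472073) = -188128*157 + 440313*(-1/472073) = -29536096 - 440313/472073 = -13943193887321/472073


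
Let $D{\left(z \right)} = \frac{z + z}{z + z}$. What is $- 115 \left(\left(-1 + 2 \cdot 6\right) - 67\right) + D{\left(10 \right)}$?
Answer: $6441$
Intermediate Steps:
$D{\left(z \right)} = 1$ ($D{\left(z \right)} = \frac{2 z}{2 z} = 2 z \frac{1}{2 z} = 1$)
$- 115 \left(\left(-1 + 2 \cdot 6\right) - 67\right) + D{\left(10 \right)} = - 115 \left(\left(-1 + 2 \cdot 6\right) - 67\right) + 1 = - 115 \left(\left(-1 + 12\right) - 67\right) + 1 = - 115 \left(11 - 67\right) + 1 = \left(-115\right) \left(-56\right) + 1 = 6440 + 1 = 6441$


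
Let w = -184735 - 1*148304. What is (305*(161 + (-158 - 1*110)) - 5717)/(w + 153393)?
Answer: 6392/29941 ≈ 0.21349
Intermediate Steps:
w = -333039 (w = -184735 - 148304 = -333039)
(305*(161 + (-158 - 1*110)) - 5717)/(w + 153393) = (305*(161 + (-158 - 1*110)) - 5717)/(-333039 + 153393) = (305*(161 + (-158 - 110)) - 5717)/(-179646) = (305*(161 - 268) - 5717)*(-1/179646) = (305*(-107) - 5717)*(-1/179646) = (-32635 - 5717)*(-1/179646) = -38352*(-1/179646) = 6392/29941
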